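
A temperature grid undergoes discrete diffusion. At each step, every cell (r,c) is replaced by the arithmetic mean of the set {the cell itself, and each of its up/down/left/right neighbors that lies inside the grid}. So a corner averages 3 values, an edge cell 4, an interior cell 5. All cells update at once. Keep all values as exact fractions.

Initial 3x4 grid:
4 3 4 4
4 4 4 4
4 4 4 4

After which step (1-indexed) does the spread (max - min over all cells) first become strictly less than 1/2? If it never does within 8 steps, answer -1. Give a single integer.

Answer: 1

Derivation:
Step 1: max=4, min=11/3, spread=1/3
  -> spread < 1/2 first at step 1
Step 2: max=4, min=449/120, spread=31/120
Step 3: max=4, min=4109/1080, spread=211/1080
Step 4: max=7153/1800, min=415103/108000, spread=14077/108000
Step 5: max=428317/108000, min=3747593/972000, spread=5363/48600
Step 6: max=237131/60000, min=112899191/29160000, spread=93859/1166400
Step 7: max=383463533/97200000, min=6788125519/1749600000, spread=4568723/69984000
Step 8: max=11482381111/2916000000, min=408123564371/104976000000, spread=8387449/167961600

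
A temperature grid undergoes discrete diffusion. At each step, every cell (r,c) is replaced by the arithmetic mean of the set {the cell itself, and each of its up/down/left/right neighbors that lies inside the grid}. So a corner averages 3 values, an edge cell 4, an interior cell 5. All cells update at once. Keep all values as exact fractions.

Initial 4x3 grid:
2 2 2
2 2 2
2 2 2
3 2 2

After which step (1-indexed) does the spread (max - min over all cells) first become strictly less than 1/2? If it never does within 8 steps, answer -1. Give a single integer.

Answer: 1

Derivation:
Step 1: max=7/3, min=2, spread=1/3
  -> spread < 1/2 first at step 1
Step 2: max=41/18, min=2, spread=5/18
Step 3: max=473/216, min=2, spread=41/216
Step 4: max=56057/25920, min=2, spread=4217/25920
Step 5: max=3319549/1555200, min=14479/7200, spread=38417/311040
Step 6: max=197824211/93312000, min=290597/144000, spread=1903471/18662400
Step 7: max=11798429089/5598720000, min=8755759/4320000, spread=18038617/223948800
Step 8: max=705114582851/335923200000, min=790526759/388800000, spread=883978523/13436928000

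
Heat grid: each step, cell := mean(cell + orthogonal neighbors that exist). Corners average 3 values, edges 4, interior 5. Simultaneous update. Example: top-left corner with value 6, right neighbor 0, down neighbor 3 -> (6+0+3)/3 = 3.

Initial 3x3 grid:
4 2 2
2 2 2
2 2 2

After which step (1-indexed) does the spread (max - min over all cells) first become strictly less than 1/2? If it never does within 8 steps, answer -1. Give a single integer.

Step 1: max=8/3, min=2, spread=2/3
Step 2: max=23/9, min=2, spread=5/9
Step 3: max=257/108, min=2, spread=41/108
  -> spread < 1/2 first at step 3
Step 4: max=15091/6480, min=371/180, spread=347/1296
Step 5: max=884537/388800, min=3757/1800, spread=2921/15552
Step 6: max=52484539/23328000, min=457483/216000, spread=24611/186624
Step 7: max=3118082033/1399680000, min=10376741/4860000, spread=207329/2239488
Step 8: max=185991552451/83980800000, min=557201599/259200000, spread=1746635/26873856

Answer: 3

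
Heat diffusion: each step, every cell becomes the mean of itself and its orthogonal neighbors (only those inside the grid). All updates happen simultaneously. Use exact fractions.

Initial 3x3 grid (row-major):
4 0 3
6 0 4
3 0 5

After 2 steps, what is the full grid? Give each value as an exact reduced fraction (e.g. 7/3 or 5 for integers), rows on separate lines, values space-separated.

After step 1:
  10/3 7/4 7/3
  13/4 2 3
  3 2 3
After step 2:
  25/9 113/48 85/36
  139/48 12/5 31/12
  11/4 5/2 8/3

Answer: 25/9 113/48 85/36
139/48 12/5 31/12
11/4 5/2 8/3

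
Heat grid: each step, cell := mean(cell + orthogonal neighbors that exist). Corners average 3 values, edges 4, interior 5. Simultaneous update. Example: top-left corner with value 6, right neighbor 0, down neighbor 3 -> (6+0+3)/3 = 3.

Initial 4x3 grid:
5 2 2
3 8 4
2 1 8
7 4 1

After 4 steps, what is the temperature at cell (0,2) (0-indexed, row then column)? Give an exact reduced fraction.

Answer: 521339/129600

Derivation:
Step 1: cell (0,2) = 8/3
Step 2: cell (0,2) = 149/36
Step 3: cell (0,2) = 8221/2160
Step 4: cell (0,2) = 521339/129600
Full grid after step 4:
  511489/129600 1106797/288000 521339/129600
  831569/216000 488413/120000 425597/108000
  864869/216000 1400339/360000 443497/108000
  497329/129600 3461191/864000 508879/129600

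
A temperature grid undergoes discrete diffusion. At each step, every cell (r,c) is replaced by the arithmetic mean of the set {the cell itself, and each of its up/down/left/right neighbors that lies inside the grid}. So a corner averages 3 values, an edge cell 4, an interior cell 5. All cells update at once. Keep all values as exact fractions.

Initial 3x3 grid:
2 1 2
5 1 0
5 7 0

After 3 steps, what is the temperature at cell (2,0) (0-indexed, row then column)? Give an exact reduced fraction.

Step 1: cell (2,0) = 17/3
Step 2: cell (2,0) = 73/18
Step 3: cell (2,0) = 4019/1080
Full grid after step 3:
  5803/2160 14143/7200 1151/720
  44761/14400 15757/6000 26011/14400
  4019/1080 14387/4800 661/270

Answer: 4019/1080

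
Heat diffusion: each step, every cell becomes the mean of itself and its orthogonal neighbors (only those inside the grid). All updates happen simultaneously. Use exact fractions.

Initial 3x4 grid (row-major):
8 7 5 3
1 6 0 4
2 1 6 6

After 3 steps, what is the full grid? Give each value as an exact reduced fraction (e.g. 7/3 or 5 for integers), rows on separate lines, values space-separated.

After step 1:
  16/3 13/2 15/4 4
  17/4 3 21/5 13/4
  4/3 15/4 13/4 16/3
After step 2:
  193/36 223/48 369/80 11/3
  167/48 217/50 349/100 1007/240
  28/9 17/6 62/15 71/18
After step 3:
  971/216 34127/7200 3283/800 499/120
  58649/14400 11273/3000 12463/3000 55069/14400
  1357/432 811/225 12961/3600 8837/2160

Answer: 971/216 34127/7200 3283/800 499/120
58649/14400 11273/3000 12463/3000 55069/14400
1357/432 811/225 12961/3600 8837/2160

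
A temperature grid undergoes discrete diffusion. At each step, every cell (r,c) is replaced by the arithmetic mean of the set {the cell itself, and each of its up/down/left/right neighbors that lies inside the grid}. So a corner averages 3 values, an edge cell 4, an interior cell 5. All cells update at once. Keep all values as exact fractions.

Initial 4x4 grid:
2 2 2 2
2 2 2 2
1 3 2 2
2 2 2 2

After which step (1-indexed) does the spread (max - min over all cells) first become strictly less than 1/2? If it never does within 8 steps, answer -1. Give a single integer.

Step 1: max=9/4, min=5/3, spread=7/12
Step 2: max=213/100, min=89/48, spread=331/1200
  -> spread < 1/2 first at step 2
Step 3: max=833/400, min=209/108, spread=1591/10800
Step 4: max=5917/2880, min=424273/216000, spread=9751/108000
Step 5: max=29467/14400, min=4278017/2160000, spread=142033/2160000
Step 6: max=3669869/1800000, min=38684527/19440000, spread=4750291/97200000
Step 7: max=396001733/194400000, min=3878814929/1944000000, spread=9022489/216000000
Step 8: max=1316936447/648000000, min=34971638839/17496000000, spread=58564523/1749600000

Answer: 2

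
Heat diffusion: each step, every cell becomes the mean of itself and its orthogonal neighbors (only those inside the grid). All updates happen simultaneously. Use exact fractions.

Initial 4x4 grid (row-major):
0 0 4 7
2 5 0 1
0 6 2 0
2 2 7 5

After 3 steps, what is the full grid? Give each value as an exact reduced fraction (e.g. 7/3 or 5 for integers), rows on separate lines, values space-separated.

After step 1:
  2/3 9/4 11/4 4
  7/4 13/5 12/5 2
  5/2 3 3 2
  4/3 17/4 4 4
After step 2:
  14/9 31/15 57/20 35/12
  451/240 12/5 51/20 13/5
  103/48 307/100 72/25 11/4
  97/36 151/48 61/16 10/3
After step 3:
  3961/2160 1597/720 623/240 251/90
  2873/1440 14359/6000 332/125 649/240
  17621/7200 1637/600 241/80 3469/1200
  575/216 22901/7200 7903/2400 475/144

Answer: 3961/2160 1597/720 623/240 251/90
2873/1440 14359/6000 332/125 649/240
17621/7200 1637/600 241/80 3469/1200
575/216 22901/7200 7903/2400 475/144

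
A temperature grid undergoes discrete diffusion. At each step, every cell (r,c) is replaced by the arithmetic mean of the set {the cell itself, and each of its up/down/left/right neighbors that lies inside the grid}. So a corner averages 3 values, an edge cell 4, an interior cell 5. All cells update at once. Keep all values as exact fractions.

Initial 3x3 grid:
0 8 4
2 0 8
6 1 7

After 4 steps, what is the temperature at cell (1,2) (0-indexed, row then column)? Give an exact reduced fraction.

Answer: 1270579/288000

Derivation:
Step 1: cell (1,2) = 19/4
Step 2: cell (1,2) = 411/80
Step 3: cell (1,2) = 21457/4800
Step 4: cell (1,2) = 1270579/288000
Full grid after step 4:
  109609/32400 17761/4500 560861/129600
  91441/27000 1360069/360000 1270579/288000
  71581/21600 1662181/432000 547111/129600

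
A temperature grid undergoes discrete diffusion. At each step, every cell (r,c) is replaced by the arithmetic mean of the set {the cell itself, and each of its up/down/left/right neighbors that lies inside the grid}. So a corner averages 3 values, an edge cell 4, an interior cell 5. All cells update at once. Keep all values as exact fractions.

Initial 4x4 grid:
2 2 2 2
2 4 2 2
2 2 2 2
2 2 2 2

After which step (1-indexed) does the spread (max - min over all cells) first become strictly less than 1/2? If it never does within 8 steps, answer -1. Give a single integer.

Step 1: max=5/2, min=2, spread=1/2
Step 2: max=61/25, min=2, spread=11/25
  -> spread < 1/2 first at step 2
Step 3: max=2767/1200, min=2, spread=367/1200
Step 4: max=12371/5400, min=613/300, spread=1337/5400
Step 5: max=365669/162000, min=18469/9000, spread=33227/162000
Step 6: max=10934327/4860000, min=112049/54000, spread=849917/4860000
Step 7: max=325314347/145800000, min=1688533/810000, spread=21378407/145800000
Step 8: max=9714462371/4374000000, min=509688343/243000000, spread=540072197/4374000000

Answer: 2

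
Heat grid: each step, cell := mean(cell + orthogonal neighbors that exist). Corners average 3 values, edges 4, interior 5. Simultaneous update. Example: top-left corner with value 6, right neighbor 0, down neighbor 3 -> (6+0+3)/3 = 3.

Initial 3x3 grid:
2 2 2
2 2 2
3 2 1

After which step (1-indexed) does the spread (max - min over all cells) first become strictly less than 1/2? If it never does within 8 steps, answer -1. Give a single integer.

Answer: 2

Derivation:
Step 1: max=7/3, min=5/3, spread=2/3
Step 2: max=79/36, min=65/36, spread=7/18
  -> spread < 1/2 first at step 2
Step 3: max=913/432, min=815/432, spread=49/216
Step 4: max=14335/6912, min=13313/6912, spread=511/3456
Step 5: max=170197/82944, min=161579/82944, spread=4309/41472
Step 6: max=2026951/995328, min=1954361/995328, spread=36295/497664
Step 7: max=24193645/11943936, min=23582099/11943936, spread=305773/5971968
Step 8: max=289230415/143327232, min=284078513/143327232, spread=2575951/71663616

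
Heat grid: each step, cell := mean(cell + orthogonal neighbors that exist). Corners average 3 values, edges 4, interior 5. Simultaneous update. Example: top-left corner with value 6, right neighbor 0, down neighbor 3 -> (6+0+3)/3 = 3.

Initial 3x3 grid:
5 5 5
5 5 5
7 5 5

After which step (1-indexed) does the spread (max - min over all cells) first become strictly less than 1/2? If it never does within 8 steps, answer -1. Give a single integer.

Step 1: max=17/3, min=5, spread=2/3
Step 2: max=50/9, min=5, spread=5/9
Step 3: max=581/108, min=5, spread=41/108
  -> spread < 1/2 first at step 3
Step 4: max=34531/6480, min=911/180, spread=347/1296
Step 5: max=2050937/388800, min=9157/1800, spread=2921/15552
Step 6: max=122468539/23328000, min=1105483/216000, spread=24611/186624
Step 7: max=7317122033/1399680000, min=24956741/4860000, spread=207329/2239488
Step 8: max=437933952451/83980800000, min=1334801599/259200000, spread=1746635/26873856

Answer: 3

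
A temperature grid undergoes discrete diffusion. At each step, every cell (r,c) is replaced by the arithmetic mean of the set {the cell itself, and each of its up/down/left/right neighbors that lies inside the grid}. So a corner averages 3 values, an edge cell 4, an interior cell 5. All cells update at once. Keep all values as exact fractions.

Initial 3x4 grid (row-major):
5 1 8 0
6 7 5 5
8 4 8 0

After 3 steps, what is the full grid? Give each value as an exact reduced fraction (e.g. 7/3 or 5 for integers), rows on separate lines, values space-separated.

After step 1:
  4 21/4 7/2 13/3
  13/2 23/5 33/5 5/2
  6 27/4 17/4 13/3
After step 2:
  21/4 347/80 1181/240 31/9
  211/40 297/50 429/100 533/120
  77/12 27/5 329/60 133/36
After step 3:
  1189/240 12269/2400 30587/7200 9221/2160
  13729/2400 10097/2000 30091/6000 28567/7200
  2051/360 581/100 16981/3600 4903/1080

Answer: 1189/240 12269/2400 30587/7200 9221/2160
13729/2400 10097/2000 30091/6000 28567/7200
2051/360 581/100 16981/3600 4903/1080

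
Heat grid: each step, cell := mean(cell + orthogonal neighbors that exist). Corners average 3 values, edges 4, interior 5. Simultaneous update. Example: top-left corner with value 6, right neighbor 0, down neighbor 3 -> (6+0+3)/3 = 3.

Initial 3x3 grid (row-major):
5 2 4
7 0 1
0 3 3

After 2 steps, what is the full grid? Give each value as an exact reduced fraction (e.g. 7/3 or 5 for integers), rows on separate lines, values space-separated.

Answer: 125/36 247/80 85/36
17/5 237/100 139/60
47/18 293/120 35/18

Derivation:
After step 1:
  14/3 11/4 7/3
  3 13/5 2
  10/3 3/2 7/3
After step 2:
  125/36 247/80 85/36
  17/5 237/100 139/60
  47/18 293/120 35/18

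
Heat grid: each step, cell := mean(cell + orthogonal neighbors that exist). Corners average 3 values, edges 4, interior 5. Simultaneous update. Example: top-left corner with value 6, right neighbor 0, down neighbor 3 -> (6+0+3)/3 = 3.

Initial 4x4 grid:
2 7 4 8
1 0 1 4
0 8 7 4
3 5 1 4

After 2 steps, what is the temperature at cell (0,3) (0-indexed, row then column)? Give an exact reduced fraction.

Step 1: cell (0,3) = 16/3
Step 2: cell (0,3) = 175/36
Full grid after step 2:
  22/9 899/240 1007/240 175/36
  629/240 73/25 401/100 263/60
  125/48 377/100 102/25 81/20
  119/36 91/24 157/40 4

Answer: 175/36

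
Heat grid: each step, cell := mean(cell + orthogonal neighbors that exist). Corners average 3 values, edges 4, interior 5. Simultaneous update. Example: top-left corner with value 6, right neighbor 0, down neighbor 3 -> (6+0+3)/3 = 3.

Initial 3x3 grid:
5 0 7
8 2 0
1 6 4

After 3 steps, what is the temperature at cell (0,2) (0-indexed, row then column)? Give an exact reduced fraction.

Answer: 6767/2160

Derivation:
Step 1: cell (0,2) = 7/3
Step 2: cell (0,2) = 109/36
Step 3: cell (0,2) = 6767/2160
Full grid after step 3:
  4111/1080 24757/7200 6767/2160
  14041/3600 441/125 45989/14400
  953/240 52189/14400 3601/1080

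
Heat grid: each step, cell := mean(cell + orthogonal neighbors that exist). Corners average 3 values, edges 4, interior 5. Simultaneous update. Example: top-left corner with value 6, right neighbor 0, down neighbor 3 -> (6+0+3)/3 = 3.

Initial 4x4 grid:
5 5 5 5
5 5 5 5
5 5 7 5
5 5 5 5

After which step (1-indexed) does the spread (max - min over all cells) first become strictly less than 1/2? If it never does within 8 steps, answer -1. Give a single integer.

Step 1: max=11/2, min=5, spread=1/2
Step 2: max=136/25, min=5, spread=11/25
  -> spread < 1/2 first at step 2
Step 3: max=6367/1200, min=5, spread=367/1200
Step 4: max=28571/5400, min=1513/300, spread=1337/5400
Step 5: max=851669/162000, min=45469/9000, spread=33227/162000
Step 6: max=25514327/4860000, min=274049/54000, spread=849917/4860000
Step 7: max=762714347/145800000, min=4118533/810000, spread=21378407/145800000
Step 8: max=22836462371/4374000000, min=1238688343/243000000, spread=540072197/4374000000

Answer: 2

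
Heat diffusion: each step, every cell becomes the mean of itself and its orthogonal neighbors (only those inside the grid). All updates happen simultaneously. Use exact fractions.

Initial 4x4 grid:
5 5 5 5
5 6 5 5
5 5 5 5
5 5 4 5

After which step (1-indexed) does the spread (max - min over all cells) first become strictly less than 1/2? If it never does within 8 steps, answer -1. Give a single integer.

Step 1: max=21/4, min=14/3, spread=7/12
Step 2: max=261/50, min=569/120, spread=287/600
  -> spread < 1/2 first at step 2
Step 3: max=12367/2400, min=5189/1080, spread=7523/21600
Step 4: max=55571/10800, min=157661/32400, spread=2263/8100
Step 5: max=66353/12960, min=4746683/972000, spread=7181/30375
Step 6: max=9937093/1944000, min=143250863/29160000, spread=1451383/7290000
Step 7: max=1485716567/291600000, min=4310654129/874800000, spread=36623893/218700000
Step 8: max=44480882681/8748000000, min=129747853631/26244000000, spread=923698603/6561000000

Answer: 2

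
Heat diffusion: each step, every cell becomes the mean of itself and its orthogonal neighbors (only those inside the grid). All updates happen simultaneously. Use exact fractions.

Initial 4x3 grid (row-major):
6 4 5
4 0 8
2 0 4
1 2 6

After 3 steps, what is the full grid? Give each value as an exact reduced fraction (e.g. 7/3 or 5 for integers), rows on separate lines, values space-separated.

After step 1:
  14/3 15/4 17/3
  3 16/5 17/4
  7/4 8/5 9/2
  5/3 9/4 4
After step 2:
  137/36 1037/240 41/9
  757/240 79/25 1057/240
  481/240 133/50 287/80
  17/9 571/240 43/12
After step 3:
  4061/1080 57031/14400 4781/1080
  21823/7200 21239/6000 28273/7200
  17473/7200 16549/6000 2847/800
  1129/540 37841/14400 191/60

Answer: 4061/1080 57031/14400 4781/1080
21823/7200 21239/6000 28273/7200
17473/7200 16549/6000 2847/800
1129/540 37841/14400 191/60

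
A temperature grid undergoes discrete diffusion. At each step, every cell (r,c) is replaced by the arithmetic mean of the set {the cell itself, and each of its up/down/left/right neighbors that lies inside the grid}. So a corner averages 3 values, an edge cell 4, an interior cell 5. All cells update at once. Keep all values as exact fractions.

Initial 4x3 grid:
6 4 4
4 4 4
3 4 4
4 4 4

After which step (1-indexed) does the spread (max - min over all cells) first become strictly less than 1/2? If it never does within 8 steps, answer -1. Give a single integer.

Answer: 3

Derivation:
Step 1: max=14/3, min=11/3, spread=1
Step 2: max=161/36, min=137/36, spread=2/3
Step 3: max=931/216, min=2077/540, spread=167/360
  -> spread < 1/2 first at step 3
Step 4: max=274843/64800, min=63067/16200, spread=301/864
Step 5: max=16291157/3888000, min=1906399/486000, spread=69331/259200
Step 6: max=970076383/233280000, min=766365349/194400000, spread=252189821/1166400000
Step 7: max=57872394197/13996800000, min=46165774841/11664000000, spread=12367321939/69984000000
Step 8: max=3457794174223/839808000000, min=2779664628769/699840000000, spread=610983098501/4199040000000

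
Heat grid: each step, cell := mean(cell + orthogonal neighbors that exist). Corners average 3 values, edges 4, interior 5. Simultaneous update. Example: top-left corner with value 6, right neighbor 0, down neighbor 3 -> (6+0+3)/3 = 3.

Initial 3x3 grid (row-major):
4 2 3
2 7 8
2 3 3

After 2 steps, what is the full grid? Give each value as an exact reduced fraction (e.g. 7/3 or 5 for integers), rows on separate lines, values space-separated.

Answer: 125/36 77/20 163/36
263/80 423/100 373/80
59/18 303/80 41/9

Derivation:
After step 1:
  8/3 4 13/3
  15/4 22/5 21/4
  7/3 15/4 14/3
After step 2:
  125/36 77/20 163/36
  263/80 423/100 373/80
  59/18 303/80 41/9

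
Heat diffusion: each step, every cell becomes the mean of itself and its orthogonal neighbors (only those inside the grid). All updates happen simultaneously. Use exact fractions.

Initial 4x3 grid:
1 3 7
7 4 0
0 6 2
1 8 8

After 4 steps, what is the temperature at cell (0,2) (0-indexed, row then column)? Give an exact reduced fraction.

Answer: 94127/25920

Derivation:
Step 1: cell (0,2) = 10/3
Step 2: cell (0,2) = 31/9
Step 3: cell (0,2) = 97/27
Step 4: cell (0,2) = 94127/25920
Full grid after step 4:
  91717/25920 208163/57600 94127/25920
  39479/10800 89227/24000 166891/43200
  4621/1200 98567/24000 60877/14400
  7159/1728 250723/57600 2627/576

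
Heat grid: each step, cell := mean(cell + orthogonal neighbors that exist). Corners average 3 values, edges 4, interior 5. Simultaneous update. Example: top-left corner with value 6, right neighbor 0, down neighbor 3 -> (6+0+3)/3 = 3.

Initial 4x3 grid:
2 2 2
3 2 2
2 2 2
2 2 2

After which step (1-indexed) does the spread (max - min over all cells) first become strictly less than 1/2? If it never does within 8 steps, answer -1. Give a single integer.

Step 1: max=7/3, min=2, spread=1/3
  -> spread < 1/2 first at step 1
Step 2: max=271/120, min=2, spread=31/120
Step 3: max=2371/1080, min=2, spread=211/1080
Step 4: max=232897/108000, min=3647/1800, spread=14077/108000
Step 5: max=2084407/972000, min=219683/108000, spread=5363/48600
Step 6: max=62060809/29160000, min=122869/60000, spread=93859/1166400
Step 7: max=3709474481/1749600000, min=199736467/97200000, spread=4568723/69984000
Step 8: max=221732435629/104976000000, min=6013618889/2916000000, spread=8387449/167961600

Answer: 1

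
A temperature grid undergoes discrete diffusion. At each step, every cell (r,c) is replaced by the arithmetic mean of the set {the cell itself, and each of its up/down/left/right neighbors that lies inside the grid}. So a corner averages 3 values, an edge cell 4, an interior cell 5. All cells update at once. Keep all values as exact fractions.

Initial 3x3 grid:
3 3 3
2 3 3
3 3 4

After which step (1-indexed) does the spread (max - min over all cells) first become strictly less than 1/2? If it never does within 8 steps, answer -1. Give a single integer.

Step 1: max=10/3, min=8/3, spread=2/3
Step 2: max=59/18, min=653/240, spread=401/720
Step 3: max=3379/1080, min=6043/2160, spread=143/432
  -> spread < 1/2 first at step 3
Step 4: max=200723/64800, min=371321/129600, spread=1205/5184
Step 5: max=11853031/3888000, min=22437187/7776000, spread=10151/62208
Step 6: max=706633007/233280000, min=1359817889/466560000, spread=85517/746496
Step 7: max=42119195179/13996800000, min=81987043483/27993600000, spread=720431/8957952
Step 8: max=2518041044363/839808000000, min=4941250510601/1679616000000, spread=6069221/107495424

Answer: 3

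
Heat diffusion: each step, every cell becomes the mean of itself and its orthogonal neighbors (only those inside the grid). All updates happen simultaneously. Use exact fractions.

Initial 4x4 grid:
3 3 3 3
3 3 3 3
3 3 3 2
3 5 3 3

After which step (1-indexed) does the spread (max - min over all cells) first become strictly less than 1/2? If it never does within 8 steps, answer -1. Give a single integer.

Answer: 4

Derivation:
Step 1: max=11/3, min=8/3, spread=1
Step 2: max=211/60, min=329/120, spread=31/40
Step 3: max=1831/540, min=3433/1200, spread=5723/10800
Step 4: max=53353/16200, min=31493/10800, spread=12227/32400
  -> spread < 1/2 first at step 4
Step 5: max=1585267/486000, min=633923/216000, spread=635761/1944000
Step 6: max=11724679/3645000, min=1145411/388800, spread=7891607/29160000
Step 7: max=1395956611/437400000, min=34565651/11664000, spread=199489397/874800000
Step 8: max=20775341339/6561000000, min=26024580623/8748000000, spread=5027623487/26244000000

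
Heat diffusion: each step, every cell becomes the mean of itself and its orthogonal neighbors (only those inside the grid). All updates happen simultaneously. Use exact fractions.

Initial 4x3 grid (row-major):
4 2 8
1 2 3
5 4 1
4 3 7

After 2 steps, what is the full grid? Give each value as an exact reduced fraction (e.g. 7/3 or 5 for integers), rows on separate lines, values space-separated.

After step 1:
  7/3 4 13/3
  3 12/5 7/2
  7/2 3 15/4
  4 9/2 11/3
After step 2:
  28/9 49/15 71/18
  337/120 159/50 839/240
  27/8 343/100 167/48
  4 91/24 143/36

Answer: 28/9 49/15 71/18
337/120 159/50 839/240
27/8 343/100 167/48
4 91/24 143/36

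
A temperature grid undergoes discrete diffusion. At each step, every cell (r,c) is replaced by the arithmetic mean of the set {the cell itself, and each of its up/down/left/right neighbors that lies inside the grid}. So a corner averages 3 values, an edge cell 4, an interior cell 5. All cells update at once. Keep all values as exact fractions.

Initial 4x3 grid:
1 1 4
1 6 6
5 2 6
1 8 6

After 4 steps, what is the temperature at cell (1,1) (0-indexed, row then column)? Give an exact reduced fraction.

Answer: 344363/90000

Derivation:
Step 1: cell (1,1) = 16/5
Step 2: cell (1,1) = 407/100
Step 3: cell (1,1) = 1318/375
Step 4: cell (1,1) = 344363/90000
Full grid after step 4:
  1807/600 704887/216000 124703/32400
  38249/12000 344363/90000 447491/108000
  420551/108000 1512277/360000 521801/108000
  534587/129600 4067603/864000 639287/129600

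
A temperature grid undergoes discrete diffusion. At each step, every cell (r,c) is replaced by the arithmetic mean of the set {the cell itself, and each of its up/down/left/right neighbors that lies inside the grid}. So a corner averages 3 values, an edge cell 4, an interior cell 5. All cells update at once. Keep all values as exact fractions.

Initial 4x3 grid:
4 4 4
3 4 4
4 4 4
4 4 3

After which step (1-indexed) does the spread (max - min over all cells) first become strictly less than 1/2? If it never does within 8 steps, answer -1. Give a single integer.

Step 1: max=4, min=11/3, spread=1/3
  -> spread < 1/2 first at step 1
Step 2: max=4, min=67/18, spread=5/18
Step 3: max=2821/720, min=4109/1080, spread=49/432
Step 4: max=84431/21600, min=493931/129600, spread=2531/25920
Step 5: max=838609/216000, min=198246911/51840000, spread=3019249/51840000
Step 6: max=75360949/19440000, min=198483289/51840000, spread=297509/6220800
Step 7: max=1127714479/291600000, min=715339200791/186624000000, spread=6398065769/186624000000
Step 8: max=45066621049/11664000000, min=2146750535227/559872000000, spread=131578201/4478976000

Answer: 1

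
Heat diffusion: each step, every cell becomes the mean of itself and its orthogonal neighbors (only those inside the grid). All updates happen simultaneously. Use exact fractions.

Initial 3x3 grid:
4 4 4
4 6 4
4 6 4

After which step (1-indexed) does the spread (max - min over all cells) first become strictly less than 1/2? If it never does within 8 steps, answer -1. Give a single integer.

Step 1: max=5, min=4, spread=1
Step 2: max=287/60, min=173/40, spread=11/24
  -> spread < 1/2 first at step 2
Step 3: max=16999/3600, min=263/60, spread=1219/3600
Step 4: max=1004603/216000, min=212759/48000, spread=755/3456
Step 5: max=59945491/12960000, min=38640119/8640000, spread=6353/41472
Step 6: max=3575458127/777600000, min=2327877293/518400000, spread=53531/497664
Step 7: max=213864444319/46656000000, min=5193614173/1152000000, spread=450953/5971968
Step 8: max=12797789793443/2799360000000, min=8432926450837/1866240000000, spread=3799043/71663616

Answer: 2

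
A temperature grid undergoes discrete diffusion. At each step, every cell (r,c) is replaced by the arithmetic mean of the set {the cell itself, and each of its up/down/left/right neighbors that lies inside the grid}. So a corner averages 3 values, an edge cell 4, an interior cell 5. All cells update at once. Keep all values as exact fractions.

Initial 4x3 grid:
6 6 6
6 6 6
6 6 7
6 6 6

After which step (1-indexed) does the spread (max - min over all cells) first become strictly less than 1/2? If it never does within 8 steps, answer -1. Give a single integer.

Step 1: max=19/3, min=6, spread=1/3
  -> spread < 1/2 first at step 1
Step 2: max=751/120, min=6, spread=31/120
Step 3: max=6691/1080, min=6, spread=211/1080
Step 4: max=664897/108000, min=10847/1800, spread=14077/108000
Step 5: max=5972407/972000, min=651683/108000, spread=5363/48600
Step 6: max=178700809/29160000, min=362869/60000, spread=93859/1166400
Step 7: max=10707874481/1749600000, min=588536467/97200000, spread=4568723/69984000
Step 8: max=641636435629/104976000000, min=17677618889/2916000000, spread=8387449/167961600

Answer: 1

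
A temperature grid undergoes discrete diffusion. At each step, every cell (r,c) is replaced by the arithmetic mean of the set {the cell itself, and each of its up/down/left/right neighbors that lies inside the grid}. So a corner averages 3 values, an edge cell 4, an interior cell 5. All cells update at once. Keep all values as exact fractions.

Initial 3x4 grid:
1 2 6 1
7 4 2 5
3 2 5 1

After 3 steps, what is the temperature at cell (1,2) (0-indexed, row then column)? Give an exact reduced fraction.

Step 1: cell (1,2) = 22/5
Step 2: cell (1,2) = 153/50
Step 3: cell (1,2) = 20899/6000
Full grid after step 3:
  7379/2160 12499/3600 3853/1200 2443/720
  52111/14400 20249/6000 20899/6000 44801/14400
  2573/720 4283/1200 11459/3600 7129/2160

Answer: 20899/6000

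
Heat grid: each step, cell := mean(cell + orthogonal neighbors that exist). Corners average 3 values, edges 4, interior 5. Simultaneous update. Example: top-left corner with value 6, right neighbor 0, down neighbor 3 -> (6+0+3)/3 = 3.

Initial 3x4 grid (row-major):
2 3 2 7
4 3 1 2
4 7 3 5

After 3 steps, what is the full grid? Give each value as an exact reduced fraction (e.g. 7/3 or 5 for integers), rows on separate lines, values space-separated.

After step 1:
  3 5/2 13/4 11/3
  13/4 18/5 11/5 15/4
  5 17/4 4 10/3
After step 2:
  35/12 247/80 697/240 32/9
  297/80 79/25 84/25 259/80
  25/6 337/80 827/240 133/36
After step 3:
  583/180 7241/2400 23233/7200 3491/1080
  16747/4800 7013/2000 6443/2000 5539/1600
  1451/360 2997/800 26483/7200 467/135

Answer: 583/180 7241/2400 23233/7200 3491/1080
16747/4800 7013/2000 6443/2000 5539/1600
1451/360 2997/800 26483/7200 467/135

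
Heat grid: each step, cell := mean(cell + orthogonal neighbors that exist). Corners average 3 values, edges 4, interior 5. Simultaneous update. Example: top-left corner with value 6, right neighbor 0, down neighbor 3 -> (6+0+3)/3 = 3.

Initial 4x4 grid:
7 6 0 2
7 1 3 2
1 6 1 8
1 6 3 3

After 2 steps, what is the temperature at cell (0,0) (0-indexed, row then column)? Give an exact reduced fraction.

Answer: 85/18

Derivation:
Step 1: cell (0,0) = 20/3
Step 2: cell (0,0) = 85/18
Full grid after step 2:
  85/18 1051/240 539/240 47/18
  1141/240 33/10 167/50 599/240
  161/48 391/100 307/100 967/240
  125/36 155/48 967/240 137/36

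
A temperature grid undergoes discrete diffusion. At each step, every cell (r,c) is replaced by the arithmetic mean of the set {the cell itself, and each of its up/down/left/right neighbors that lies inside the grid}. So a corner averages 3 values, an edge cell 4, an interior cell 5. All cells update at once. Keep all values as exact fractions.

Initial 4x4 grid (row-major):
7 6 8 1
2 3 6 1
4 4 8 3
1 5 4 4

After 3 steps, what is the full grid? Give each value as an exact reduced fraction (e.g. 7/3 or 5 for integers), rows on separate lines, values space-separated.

Answer: 47/10 11939/2400 32969/7200 1129/270
10529/2400 2247/500 6881/1500 28679/7200
5383/1440 13009/3000 12953/3000 6059/1440
4009/1080 1139/288 6383/1440 901/216

Derivation:
After step 1:
  5 6 21/4 10/3
  4 21/5 26/5 11/4
  11/4 24/5 5 4
  10/3 7/2 21/4 11/3
After step 2:
  5 409/80 1187/240 34/9
  319/80 121/25 112/25 917/240
  893/240 81/20 97/20 185/48
  115/36 1013/240 209/48 155/36
After step 3:
  47/10 11939/2400 32969/7200 1129/270
  10529/2400 2247/500 6881/1500 28679/7200
  5383/1440 13009/3000 12953/3000 6059/1440
  4009/1080 1139/288 6383/1440 901/216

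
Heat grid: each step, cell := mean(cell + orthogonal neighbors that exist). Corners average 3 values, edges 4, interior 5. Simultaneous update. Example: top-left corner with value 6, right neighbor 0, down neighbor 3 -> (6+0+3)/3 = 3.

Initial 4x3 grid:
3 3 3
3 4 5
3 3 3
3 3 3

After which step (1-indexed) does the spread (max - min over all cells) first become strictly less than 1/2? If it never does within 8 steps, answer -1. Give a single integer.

Step 1: max=15/4, min=3, spread=3/4
Step 2: max=871/240, min=3, spread=151/240
Step 3: max=3803/1080, min=733/240, spread=1009/2160
  -> spread < 1/2 first at step 3
Step 4: max=448781/129600, min=22367/7200, spread=1847/5184
Step 5: max=26648809/7776000, min=113089/36000, spread=444317/1555200
Step 6: max=1583988911/466560000, min=41108951/12960000, spread=4162667/18662400
Step 7: max=94403720749/27993600000, min=2483624909/777600000, spread=199728961/1119744000
Step 8: max=5632950169991/1679616000000, min=16651565059/5184000000, spread=1902744727/13436928000

Answer: 3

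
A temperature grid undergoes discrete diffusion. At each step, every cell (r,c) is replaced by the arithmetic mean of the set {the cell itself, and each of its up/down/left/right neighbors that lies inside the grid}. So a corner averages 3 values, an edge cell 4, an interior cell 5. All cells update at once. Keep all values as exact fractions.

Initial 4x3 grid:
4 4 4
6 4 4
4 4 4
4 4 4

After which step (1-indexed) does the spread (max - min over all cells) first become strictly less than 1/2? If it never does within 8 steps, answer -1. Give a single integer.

Step 1: max=14/3, min=4, spread=2/3
Step 2: max=271/60, min=4, spread=31/60
Step 3: max=2371/540, min=4, spread=211/540
  -> spread < 1/2 first at step 3
Step 4: max=232897/54000, min=3647/900, spread=14077/54000
Step 5: max=2084407/486000, min=219683/54000, spread=5363/24300
Step 6: max=62060809/14580000, min=122869/30000, spread=93859/583200
Step 7: max=3709474481/874800000, min=199736467/48600000, spread=4568723/34992000
Step 8: max=221732435629/52488000000, min=6013618889/1458000000, spread=8387449/83980800

Answer: 3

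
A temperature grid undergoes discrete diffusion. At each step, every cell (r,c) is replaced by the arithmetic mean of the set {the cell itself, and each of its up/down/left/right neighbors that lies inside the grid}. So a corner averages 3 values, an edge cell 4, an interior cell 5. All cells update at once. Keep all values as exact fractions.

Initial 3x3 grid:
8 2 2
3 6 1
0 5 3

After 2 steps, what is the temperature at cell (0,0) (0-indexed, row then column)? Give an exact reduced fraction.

Answer: 157/36

Derivation:
Step 1: cell (0,0) = 13/3
Step 2: cell (0,0) = 157/36
Full grid after step 2:
  157/36 139/40 55/18
  293/80 373/100 83/30
  125/36 377/120 19/6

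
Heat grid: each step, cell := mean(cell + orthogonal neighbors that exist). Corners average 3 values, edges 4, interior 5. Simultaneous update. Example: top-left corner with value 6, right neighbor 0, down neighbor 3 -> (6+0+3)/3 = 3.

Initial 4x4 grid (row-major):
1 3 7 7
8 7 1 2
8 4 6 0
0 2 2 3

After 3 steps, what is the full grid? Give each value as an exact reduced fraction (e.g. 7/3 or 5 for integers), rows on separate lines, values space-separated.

Answer: 212/45 356/75 1913/450 9101/2160
2953/600 22/5 5047/1200 25283/7200
7739/1800 25307/6000 1939/600 22411/7200
8549/2160 23831/7200 21871/7200 2633/1080

Derivation:
After step 1:
  4 9/2 9/2 16/3
  6 23/5 23/5 5/2
  5 27/5 13/5 11/4
  10/3 2 13/4 5/3
After step 2:
  29/6 22/5 71/15 37/9
  49/10 251/50 94/25 911/240
  74/15 98/25 93/25 571/240
  31/9 839/240 571/240 23/9
After step 3:
  212/45 356/75 1913/450 9101/2160
  2953/600 22/5 5047/1200 25283/7200
  7739/1800 25307/6000 1939/600 22411/7200
  8549/2160 23831/7200 21871/7200 2633/1080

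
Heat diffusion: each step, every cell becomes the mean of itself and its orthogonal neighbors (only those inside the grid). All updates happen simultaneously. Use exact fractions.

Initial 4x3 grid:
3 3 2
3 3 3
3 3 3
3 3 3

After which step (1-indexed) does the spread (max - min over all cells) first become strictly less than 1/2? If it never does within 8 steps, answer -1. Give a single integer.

Answer: 1

Derivation:
Step 1: max=3, min=8/3, spread=1/3
  -> spread < 1/2 first at step 1
Step 2: max=3, min=49/18, spread=5/18
Step 3: max=3, min=607/216, spread=41/216
Step 4: max=3, min=73543/25920, spread=4217/25920
Step 5: max=21521/7200, min=4456451/1555200, spread=38417/311040
Step 6: max=429403/144000, min=268735789/93312000, spread=1903471/18662400
Step 7: max=12844241/4320000, min=16195170911/5598720000, spread=18038617/223948800
Step 8: max=1153473241/388800000, min=974501417149/335923200000, spread=883978523/13436928000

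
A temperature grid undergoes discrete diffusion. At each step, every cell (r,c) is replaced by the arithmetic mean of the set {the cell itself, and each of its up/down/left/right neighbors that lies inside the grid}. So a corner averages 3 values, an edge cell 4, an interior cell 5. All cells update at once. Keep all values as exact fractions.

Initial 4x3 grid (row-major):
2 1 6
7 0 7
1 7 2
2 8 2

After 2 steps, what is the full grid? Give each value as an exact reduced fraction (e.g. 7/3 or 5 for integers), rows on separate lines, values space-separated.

After step 1:
  10/3 9/4 14/3
  5/2 22/5 15/4
  17/4 18/5 9/2
  11/3 19/4 4
After step 2:
  97/36 293/80 32/9
  869/240 33/10 1039/240
  841/240 43/10 317/80
  38/9 961/240 53/12

Answer: 97/36 293/80 32/9
869/240 33/10 1039/240
841/240 43/10 317/80
38/9 961/240 53/12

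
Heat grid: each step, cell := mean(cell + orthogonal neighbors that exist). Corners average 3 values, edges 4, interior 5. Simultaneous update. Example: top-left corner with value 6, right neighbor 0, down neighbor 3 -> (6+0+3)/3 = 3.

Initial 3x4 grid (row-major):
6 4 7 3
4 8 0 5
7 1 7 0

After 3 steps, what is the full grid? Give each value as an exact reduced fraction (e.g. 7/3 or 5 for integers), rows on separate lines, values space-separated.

Answer: 664/135 37123/7200 9751/2400 337/80
75761/14400 25789/6000 4419/1000 2029/600
137/30 11291/2400 8401/2400 2653/720

Derivation:
After step 1:
  14/3 25/4 7/2 5
  25/4 17/5 27/5 2
  4 23/4 2 4
After step 2:
  103/18 1069/240 403/80 7/2
  1099/240 541/100 163/50 41/10
  16/3 303/80 343/80 8/3
After step 3:
  664/135 37123/7200 9751/2400 337/80
  75761/14400 25789/6000 4419/1000 2029/600
  137/30 11291/2400 8401/2400 2653/720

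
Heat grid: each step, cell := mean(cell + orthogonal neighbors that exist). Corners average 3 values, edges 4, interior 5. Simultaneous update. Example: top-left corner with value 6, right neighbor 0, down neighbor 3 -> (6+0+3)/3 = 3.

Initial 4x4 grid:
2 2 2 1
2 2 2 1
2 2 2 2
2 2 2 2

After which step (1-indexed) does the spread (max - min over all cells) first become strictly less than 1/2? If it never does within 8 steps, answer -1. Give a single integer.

Answer: 2

Derivation:
Step 1: max=2, min=4/3, spread=2/3
Step 2: max=2, min=55/36, spread=17/36
  -> spread < 1/2 first at step 2
Step 3: max=2, min=218/135, spread=52/135
Step 4: max=2, min=3409/2025, spread=641/2025
Step 5: max=17921/9000, min=209699/121500, spread=64469/243000
Step 6: max=1070471/540000, min=25660169/14580000, spread=810637/3645000
Step 7: max=2129047/1080000, min=780518927/437400000, spread=20436277/109350000
Step 8: max=190631759/97200000, min=23674646597/13122000000, spread=515160217/3280500000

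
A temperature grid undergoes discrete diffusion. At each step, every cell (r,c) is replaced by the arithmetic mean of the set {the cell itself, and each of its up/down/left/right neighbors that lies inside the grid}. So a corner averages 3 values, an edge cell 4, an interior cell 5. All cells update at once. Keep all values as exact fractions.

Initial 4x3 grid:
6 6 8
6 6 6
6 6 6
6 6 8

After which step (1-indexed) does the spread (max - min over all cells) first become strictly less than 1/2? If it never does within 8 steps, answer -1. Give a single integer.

Answer: 3

Derivation:
Step 1: max=20/3, min=6, spread=2/3
Step 2: max=59/9, min=6, spread=5/9
Step 3: max=1387/216, min=731/120, spread=89/270
  -> spread < 1/2 first at step 3
Step 4: max=82607/12960, min=11051/1800, spread=15199/64800
Step 5: max=4926913/777600, min=37063/6000, spread=617741/3888000
Step 6: max=122761393/19440000, min=40187131/6480000, spread=55/486
Step 7: max=7348643387/1166400000, min=2417993629/388800000, spread=7573/93312
Step 8: max=440156778133/69984000000, min=48453739237/7776000000, spread=32585/559872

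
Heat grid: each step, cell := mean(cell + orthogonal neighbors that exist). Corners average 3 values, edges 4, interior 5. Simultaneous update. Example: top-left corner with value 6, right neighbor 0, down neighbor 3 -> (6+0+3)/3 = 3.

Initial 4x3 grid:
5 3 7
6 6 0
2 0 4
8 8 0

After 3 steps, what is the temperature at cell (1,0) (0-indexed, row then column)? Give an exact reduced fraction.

Step 1: cell (1,0) = 19/4
Step 2: cell (1,0) = 197/48
Step 3: cell (1,0) = 1291/288
Full grid after step 3:
  235/54 839/192 809/216
  1291/288 1481/400 1061/288
  1999/480 399/100 1489/480
  665/144 461/120 173/48

Answer: 1291/288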